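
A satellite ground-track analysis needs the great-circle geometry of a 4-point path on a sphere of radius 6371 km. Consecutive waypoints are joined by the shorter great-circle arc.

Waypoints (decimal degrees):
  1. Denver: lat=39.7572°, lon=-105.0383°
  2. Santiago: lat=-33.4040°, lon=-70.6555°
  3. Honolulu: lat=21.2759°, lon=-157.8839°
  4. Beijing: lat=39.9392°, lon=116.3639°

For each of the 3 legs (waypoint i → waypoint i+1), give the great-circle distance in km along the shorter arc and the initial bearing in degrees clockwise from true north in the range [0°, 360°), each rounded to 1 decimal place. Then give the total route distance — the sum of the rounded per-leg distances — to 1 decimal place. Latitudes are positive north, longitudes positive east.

Leg 1: φ1=0.6938940, φ2=-0.5830098, Δφ=-1.2769038, Δλ=0.6000931 rad; a=sin²(Δφ/2)+cosφ1·cosφ2·sin²(Δλ/2)=0.4112239779; c=2·atan2(√a, √(1-a))=1.392297915; dist=6371·c=8870.330 ≈ 8870.3 km; running total=8870.3 km
Leg 1 bearing: y=sinΔλ·cosφ2=0.47143298, x=cosφ1·sinφ2-sinφ1·cosφ2·cosΔλ=-0.86384386; θ=atan2(y, x)=151.3770° ≈ 151.4°
Leg 2: φ1=-0.5830098, φ2=0.3713345, Δφ=0.9543443, Δλ=-1.5224228 rad; a=sin²(Δφ/2)+cosφ1·cosφ2·sin²(Δλ/2)=0.5810762575; c=2·atan2(√a, √(1-a))=1.733667975; dist=6371·c=11045.199 ≈ 11045.2 km; running total=19915.5 km
Leg 2 bearing: y=sinΔλ·cosφ2=-0.93075389, x=cosφ1·sinφ2-sinφ1·cosφ2·cosΔλ=0.32772512; θ=atan2(y, x)=-70.6025° <0 so +360° → 289.3975° ≈ 289.4°
Leg 3: φ1=0.3713345, φ2=0.6970705, Δφ=0.3257360, Δλ=4.7865271 rad; a=sin²(Δφ/2)+cosφ1·cosφ2·sin²(Δλ/2)=0.3570663827; c=2·atan2(√a, √(1-a))=1.280885020; dist=6371·c=8160.518 ≈ 8160.5 km; running total=28076.0 km
Leg 3 bearing: y=sinΔλ·cosφ2=-0.76461994, x=cosφ1·sinφ2-sinφ1·cosφ2·cosΔλ=0.57761256; θ=atan2(y, x)=-52.9317° <0 so +360° → 307.0683° ≈ 307.1°

Leg 1: dist=8870.3 km, bearing=151.4°
Leg 2: dist=11045.2 km, bearing=289.4°
Leg 3: dist=8160.5 km, bearing=307.1°
Total: 28076.0 km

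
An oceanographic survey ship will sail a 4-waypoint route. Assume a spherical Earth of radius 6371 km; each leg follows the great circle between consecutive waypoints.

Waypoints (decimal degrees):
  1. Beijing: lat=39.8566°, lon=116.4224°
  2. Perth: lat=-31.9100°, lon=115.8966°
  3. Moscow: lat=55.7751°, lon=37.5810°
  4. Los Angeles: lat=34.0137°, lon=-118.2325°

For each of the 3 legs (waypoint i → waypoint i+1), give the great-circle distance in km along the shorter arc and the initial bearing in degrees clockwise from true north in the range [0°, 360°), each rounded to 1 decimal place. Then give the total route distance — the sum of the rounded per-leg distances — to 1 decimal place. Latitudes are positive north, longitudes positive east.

Leg 1: φ1=0.6956289, φ2=-0.5569346, Δφ=-1.2525635, Δλ=-0.0091769 rad; a=sin²(Δφ/2)+cosφ1·cosφ2·sin²(Δλ/2)=0.3435693986; c=2·atan2(√a, √(1-a))=1.252592353; dist=6371·c=7980.266 ≈ 7980.3 km; running total=7980.3 km
Leg 1 bearing: y=sinΔλ·cosφ2=-0.00779001, x=cosφ1·sinφ2-sinφ1·cosφ2·cosΔλ=-0.94976691; θ=atan2(y, x)=-179.5301° <0 so +360° → 180.4699° ≈ 180.5°
Leg 2: φ1=-0.5569346, φ2=0.9734591, Δφ=1.5303937, Δλ=-1.3668651 rad; a=sin²(Δφ/2)+cosφ1·cosφ2·sin²(Δλ/2)=0.6701808795; c=2·atan2(√a, √(1-a))=1.918097927; dist=6371·c=12220.202 ≈ 12220.2 km; running total=20200.5 km
Leg 2 bearing: y=sinΔλ·cosφ2=-0.55078782, x=cosφ1·sinφ2-sinφ1·cosφ2·cosΔλ=0.76209360; θ=atan2(y, x)=-35.8568° <0 so +360° → 324.1432° ≈ 324.1°
Leg 3: φ1=0.9734591, φ2=0.5936511, Δφ=-0.3798081, Δλ=-2.7194586 rad; a=sin²(Δφ/2)+cosφ1·cosφ2·sin²(Δλ/2)=0.4813802895; c=2·atan2(√a, √(1-a))=1.533548293; dist=6371·c=9770.236 ≈ 9770.2 km; running total=29970.7 km
Leg 3 bearing: y=sinΔλ·cosφ2=-0.33960863, x=cosφ1·sinφ2-sinφ1·cosφ2·cosΔλ=0.93982935; θ=atan2(y, x)=-19.8674° <0 so +360° → 340.1326° ≈ 340.1°

Leg 1: dist=7980.3 km, bearing=180.5°
Leg 2: dist=12220.2 km, bearing=324.1°
Leg 3: dist=9770.2 km, bearing=340.1°
Total: 29970.7 km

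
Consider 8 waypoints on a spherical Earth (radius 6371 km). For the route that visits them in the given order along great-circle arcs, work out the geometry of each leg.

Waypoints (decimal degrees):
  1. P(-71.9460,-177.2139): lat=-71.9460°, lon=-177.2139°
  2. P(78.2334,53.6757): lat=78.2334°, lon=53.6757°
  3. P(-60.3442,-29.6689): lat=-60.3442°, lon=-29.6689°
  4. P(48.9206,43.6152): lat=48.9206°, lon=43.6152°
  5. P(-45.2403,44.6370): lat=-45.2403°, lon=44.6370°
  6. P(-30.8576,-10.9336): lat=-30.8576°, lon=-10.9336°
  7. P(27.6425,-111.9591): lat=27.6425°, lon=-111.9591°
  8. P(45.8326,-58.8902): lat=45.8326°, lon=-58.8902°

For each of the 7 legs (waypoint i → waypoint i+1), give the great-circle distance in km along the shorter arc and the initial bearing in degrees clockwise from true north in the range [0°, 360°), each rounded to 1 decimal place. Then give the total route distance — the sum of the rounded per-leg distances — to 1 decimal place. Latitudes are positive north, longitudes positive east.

Leg 1: dist=18467.8 km, bearing=318.9°
Leg 2: dist=16350.2 km, bearing=244.6°
Leg 3: dist=13806.3 km, bearing=49.5°
Leg 4: dist=10470.7 km, bearing=179.3°
Leg 5: dist=5014.2 km, bearing=268.7°
Leg 6: dist=12514.4 km, bearing=289.7°
Leg 7: dist=5034.7 km, bearing=51.6°
Total: 81658.3 km

Leg 1: φ1=-1.2556946, φ2=1.3654304, Δφ=2.6211250, Δλ=4.0297837 rad; a=sin²(Δφ/2)+cosφ1·cosφ2·sin²(Δλ/2)=0.9853264907; c=2·atan2(√a, √(1-a))=2.898727695; dist=6371·c=18467.794 ≈ 18467.8 km; running total=18467.8 km
Leg 1 bearing: y=sinΔλ·cosφ2=-0.15823222, x=cosφ1·sinφ2-sinφ1·cosφ2·cosΔλ=0.18109487; θ=atan2(y, x)=-41.1454° <0 so +360° → 318.8546° ≈ 318.9°
Leg 2: φ1=1.3654304, φ2=-1.0532050, Δφ=-2.4186354, Δλ=-1.4546377 rad; a=sin²(Δφ/2)+cosφ1·cosφ2·sin²(Δλ/2)=0.9195291684; c=2·atan2(√a, √(1-a))=2.566346365; dist=6371·c=16350.193 ≈ 16350.2 km; running total=34818.0 km
Leg 2 bearing: y=sinΔλ·cosφ2=-0.49145413, x=cosφ1·sinφ2-sinφ1·cosφ2·cosΔλ=-0.23335369; θ=atan2(y, x)=-115.3994° <0 so +360° → 244.6006° ≈ 244.6°
Leg 3: φ1=-1.0532050, φ2=0.8538255, Δφ=1.9070305, Δλ=1.2790488 rad; a=sin²(Δφ/2)+cosφ1·cosφ2·sin²(Δλ/2)=0.7807734199; c=2·atan2(√a, √(1-a))=2.167050361; dist=6371·c=13806.278 ≈ 13806.3 km; running total=48624.3 km
Leg 3 bearing: y=sinΔλ·cosφ2=0.62933683, x=cosφ1·sinφ2-sinφ1·cosφ2·cosΔλ=0.53721533; θ=atan2(y, x)=49.5152° ≈ 49.5°
Leg 4: φ1=0.8538255, φ2=-0.7895922, Δφ=-1.6434177, Δλ=0.0178338 rad; a=sin²(Δφ/2)+cosφ1·cosφ2·sin²(Δλ/2)=0.5363155824; c=2·atan2(√a, √(1-a))=1.643491502; dist=6371·c=10470.684 ≈ 10470.7 km; running total=59095.0 km
Leg 4 bearing: y=sinΔλ·cosφ2=0.01255672, x=cosφ1·sinφ2-sinφ1·cosφ2·cosΔλ=-0.99727982; θ=atan2(y, x)=179.2786° ≈ 179.3°
Leg 5: φ1=-0.7895922, φ2=-0.5385667, Δφ=0.2510255, Δλ=-0.9698899 rad; a=sin²(Δφ/2)+cosφ1·cosφ2·sin²(Δλ/2)=0.1470231797; c=2·atan2(√a, √(1-a))=0.787027624; dist=6371·c=5014.153 ≈ 5014.2 km; running total=64109.2 km
Leg 5 bearing: y=sinΔλ·cosφ2=-0.70806535, x=cosφ1·sinφ2-sinφ1·cosφ2·cosΔλ=-0.01652002; θ=atan2(y, x)=-91.3365° <0 so +360° → 268.6635° ≈ 268.7°
Leg 6: φ1=-0.5385667, φ2=0.4824526, Δφ=1.0210194, Δλ=-1.7632276 rad; a=sin²(Δφ/2)+cosφ1·cosφ2·sin²(Δλ/2)=0.6916997961; c=2·atan2(√a, √(1-a))=1.964270699; dist=6371·c=12514.369 ≈ 12514.4 km; running total=76623.6 km
Leg 6 bearing: y=sinΔλ·cosφ2=-0.86950863, x=cosφ1·sinφ2-sinφ1·cosφ2·cosΔλ=0.31138321; θ=atan2(y, x)=-70.2968° <0 so +360° → 289.7032° ≈ 289.7°
Leg 7: φ1=0.4824526, φ2=0.7999298, Δφ=0.3174771, Δλ=0.9262270 rad; a=sin²(Δφ/2)+cosφ1·cosφ2·sin²(Δλ/2)=0.1481691792; c=2·atan2(√a, √(1-a))=0.790258534; dist=6371·c=5034.737 ≈ 5034.7 km; running total=81658.3 km
Leg 7 bearing: y=sinΔλ·cosφ2=0.55695879, x=cosφ1·sinφ2-sinφ1·cosφ2·cosΔλ=0.44119973; θ=atan2(y, x)=51.6152° ≈ 51.6°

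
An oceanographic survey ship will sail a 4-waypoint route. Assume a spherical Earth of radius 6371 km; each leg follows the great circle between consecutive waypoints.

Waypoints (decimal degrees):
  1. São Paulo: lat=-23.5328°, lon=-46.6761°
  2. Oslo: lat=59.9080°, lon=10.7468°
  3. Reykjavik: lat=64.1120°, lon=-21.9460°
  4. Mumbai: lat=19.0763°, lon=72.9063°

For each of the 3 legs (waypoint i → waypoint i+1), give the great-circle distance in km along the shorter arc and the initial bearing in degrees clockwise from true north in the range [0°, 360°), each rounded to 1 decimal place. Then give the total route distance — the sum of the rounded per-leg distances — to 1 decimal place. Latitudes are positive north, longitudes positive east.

Leg 1: φ1=-0.4107248, φ2=1.0455918, Δφ=1.4563167, Δλ=1.0022187 rad; a=sin²(Δφ/2)+cosφ1·cosφ2·sin²(Δλ/2)=0.5489737946; c=2·atan2(√a, √(1-a))=1.668901210; dist=6371·c=10632.570 ≈ 10632.6 km; running total=10632.6 km
Leg 1 bearing: y=sinΔλ·cosφ2=0.42250509, x=cosφ1·sinφ2-sinφ1·cosφ2·cosΔλ=0.90105256; θ=atan2(y, x)=25.1220° ≈ 25.1°
Leg 2: φ1=1.0455918, φ2=1.1189655, Δφ=0.0733736, Δλ=-0.5705970 rad; a=sin²(Δφ/2)+cosφ1·cosφ2·sin²(Δλ/2)=0.0186856078; c=2·atan2(√a, √(1-a))=0.274249271; dist=6371·c=1747.242 ≈ 1747.2 km; running total=12379.8 km
Leg 2 bearing: y=sinΔλ·cosφ2=-0.23582998, x=cosφ1·sinφ2-sinφ1·cosφ2·cosΔλ=0.13315422; θ=atan2(y, x)=-60.5501° <0 so +360° → 299.4499° ≈ 299.4°
Leg 3: φ1=1.1189655, φ2=0.3329442, Δφ=-0.7860212, Δλ=1.6554849 rad; a=sin²(Δφ/2)+cosφ1·cosφ2·sin²(Δλ/2)=0.3704370916; c=2·atan2(√a, √(1-a))=1.308679332; dist=6371·c=8337.596 ≈ 8337.6 km; running total=20717.4 km
Leg 3 bearing: y=sinΔλ·cosφ2=0.94169706, x=cosφ1·sinφ2-sinφ1·cosφ2·cosΔλ=0.21461700; θ=atan2(y, x)=77.1613° ≈ 77.2°

Leg 1: dist=10632.6 km, bearing=25.1°
Leg 2: dist=1747.2 km, bearing=299.4°
Leg 3: dist=8337.6 km, bearing=77.2°
Total: 20717.4 km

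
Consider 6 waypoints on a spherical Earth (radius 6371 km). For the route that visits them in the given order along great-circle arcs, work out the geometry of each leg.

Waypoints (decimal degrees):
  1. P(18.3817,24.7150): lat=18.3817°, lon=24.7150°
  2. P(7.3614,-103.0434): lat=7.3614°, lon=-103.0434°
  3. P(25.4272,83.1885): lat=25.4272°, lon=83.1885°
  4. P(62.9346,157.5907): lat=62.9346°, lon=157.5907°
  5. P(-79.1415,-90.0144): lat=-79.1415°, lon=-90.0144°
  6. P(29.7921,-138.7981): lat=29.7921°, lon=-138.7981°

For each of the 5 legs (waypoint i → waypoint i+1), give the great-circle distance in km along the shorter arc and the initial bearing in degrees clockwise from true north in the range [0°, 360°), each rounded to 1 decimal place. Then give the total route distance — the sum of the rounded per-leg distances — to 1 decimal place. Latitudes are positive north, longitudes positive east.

Leg 1: φ1=0.3208212, φ2=0.1284807, Δφ=-0.1923405, Δλ=-2.2298047 rad; a=sin²(Δφ/2)+cosφ1·cosφ2·sin²(Δλ/2)=0.7679479931; c=2·atan2(√a, √(1-a))=2.136364955; dist=6371·c=13610.781 ≈ 13610.8 km; running total=13610.8 km
Leg 1 bearing: y=sinΔλ·cosφ2=-0.78408345, x=cosφ1·sinφ2-sinφ1·cosφ2·cosΔλ=0.31309524; θ=atan2(y, x)=-68.2325° <0 so +360° → 291.7675° ≈ 291.8°
Leg 2: φ1=0.1284807, φ2=0.4437884, Δφ=0.3153077, Δλ=3.2503598 rad; a=sin²(Δφ/2)+cosφ1·cosφ2·sin²(Δλ/2)=0.9176907321; c=2·atan2(√a, √(1-a))=2.559622733; dist=6371·c=16307.356 ≈ 16307.4 km; running total=29918.2 km
Leg 2 bearing: y=sinΔλ·cosφ2=-0.09803750, x=cosφ1·sinφ2-sinφ1·cosφ2·cosΔλ=0.54085715; θ=atan2(y, x)=-10.2741° <0 so +360° → 349.7259° ≈ 349.7°
Leg 3: φ1=0.4437884, φ2=1.0984160, Δφ=0.6546276, Δλ=1.2985634 rad; a=sin²(Δφ/2)+cosφ1·cosφ2·sin²(Δλ/2)=0.2535821444; c=2·atan2(√a, √(1-a))=1.055450591; dist=6371·c=6724.276 ≈ 6724.3 km; running total=36642.5 km
Leg 3 bearing: y=sinΔλ·cosφ2=0.43825064, x=cosφ1·sinφ2-sinφ1·cosφ2·cosΔλ=0.75169764; θ=atan2(y, x)=30.2428° ≈ 30.2°
Leg 4: φ1=1.0984160, φ2=-1.3812797, Δφ=-2.4796957, Δλ=-4.3215242 rad; a=sin²(Δφ/2)+cosφ1·cosφ2·sin²(Δλ/2)=0.9536003804; c=2·atan2(√a, √(1-a))=2.707378107; dist=6371·c=17248.706 ≈ 17248.7 km; running total=53891.2 km
Leg 4 bearing: y=sinΔλ·cosφ2=0.17417621, x=cosφ1·sinφ2-sinφ1·cosφ2·cosΔλ=-0.38294834; θ=atan2(y, x)=155.5426° ≈ 155.5°
Leg 5: φ1=-1.3812797, φ2=0.5199702, Δφ=1.9012500, Δλ=-0.8514362 rad; a=sin²(Δφ/2)+cosφ1·cosφ2·sin²(Δλ/2)=0.6901183682; c=2·atan2(√a, √(1-a))=1.960848572; dist=6371·c=12492.566 ≈ 12492.6 km; running total=66383.8 km
Leg 5 bearing: y=sinΔλ·cosφ2=-0.65280857, x=cosφ1·sinφ2-sinφ1·cosφ2·cosΔλ=0.65518013; θ=atan2(y, x)=-44.8961° <0 so +360° → 315.1039° ≈ 315.1°

Leg 1: dist=13610.8 km, bearing=291.8°
Leg 2: dist=16307.4 km, bearing=349.7°
Leg 3: dist=6724.3 km, bearing=30.2°
Leg 4: dist=17248.7 km, bearing=155.5°
Leg 5: dist=12492.6 km, bearing=315.1°
Total: 66383.8 km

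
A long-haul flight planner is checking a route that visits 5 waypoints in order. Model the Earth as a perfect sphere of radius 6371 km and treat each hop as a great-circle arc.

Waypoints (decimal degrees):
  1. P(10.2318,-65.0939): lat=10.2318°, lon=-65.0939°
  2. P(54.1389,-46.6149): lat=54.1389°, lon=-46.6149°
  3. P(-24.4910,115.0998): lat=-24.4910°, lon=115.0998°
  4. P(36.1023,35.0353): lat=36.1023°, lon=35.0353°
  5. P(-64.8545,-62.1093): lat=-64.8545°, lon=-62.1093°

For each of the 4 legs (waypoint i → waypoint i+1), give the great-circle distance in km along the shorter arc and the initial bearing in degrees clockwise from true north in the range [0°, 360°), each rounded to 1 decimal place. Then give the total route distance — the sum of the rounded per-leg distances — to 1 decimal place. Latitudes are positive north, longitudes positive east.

Leg 1: dist=5149.6 km, bearing=14.9°
Leg 2: dist=16386.7 km, bearing=32.0°
Leg 3: dist=10757.2 km, bearing=306.7°
Leg 4: dist=13918.9 km, bearing=211.1°
Total: 46212.4 km

Leg 1: φ1=0.1785786, φ2=0.9449021, Δφ=0.7663235, Δλ=0.3225194 rad; a=sin²(Δφ/2)+cosφ1·cosφ2·sin²(Δλ/2)=0.1546297667; c=2·atan2(√a, √(1-a))=0.808283761; dist=6371·c=5149.576 ≈ 5149.6 km; running total=5149.6 km
Leg 1 bearing: y=sinΔλ·cosφ2=0.18568050, x=cosφ1·sinφ2-sinφ1·cosφ2·cosΔλ=0.69885647; θ=atan2(y, x)=14.8793° ≈ 14.9°
Leg 2: φ1=0.9449021, φ2=-0.4274486, Δφ=-1.3723506, Δλ=2.8224540 rad; a=sin²(Δφ/2)+cosφ1·cosφ2·sin²(Δλ/2)=0.9210813214; c=2·atan2(√a, √(1-a))=2.572077737; dist=6371·c=16386.707 ≈ 16386.7 km; running total=21536.3 km
Leg 2 bearing: y=sinΔλ·cosφ2=0.28551974, x=cosφ1·sinφ2-sinφ1·cosφ2·cosΔλ=0.45742820; θ=atan2(y, x)=31.9718° ≈ 32.0°
Leg 3: φ1=-0.4274486, φ2=0.6301040, Δφ=1.0575526, Δλ=-1.3973891 rad; a=sin²(Δφ/2)+cosφ1·cosφ2·sin²(Δλ/2)=0.5587009003; c=2·atan2(√a, √(1-a))=1.688469509; dist=6371·c=10757.239 ≈ 10757.2 km; running total=32293.5 km
Leg 3 bearing: y=sinΔλ·cosφ2=-0.79584885, x=cosφ1·sinφ2-sinφ1·cosφ2·cosΔλ=0.59400457; θ=atan2(y, x)=-53.2631° <0 so +360° → 306.7369° ≈ 306.7°
Leg 4: φ1=0.6301040, φ2=-1.1319246, Δφ=-1.7620286, Δλ=-1.6954931 rad; a=sin²(Δφ/2)+cosφ1·cosφ2·sin²(Δλ/2)=0.7880442797; c=2·atan2(√a, √(1-a))=2.184731606; dist=6371·c=13918.925 ≈ 13918.9 km; running total=46212.4 km
Leg 4 bearing: y=sinΔλ·cosφ2=-0.42161911, x=cosφ1·sinφ2-sinφ1·cosφ2·cosΔλ=-0.70025659; θ=atan2(y, x)=-148.9482° <0 so +360° → 211.0518° ≈ 211.1°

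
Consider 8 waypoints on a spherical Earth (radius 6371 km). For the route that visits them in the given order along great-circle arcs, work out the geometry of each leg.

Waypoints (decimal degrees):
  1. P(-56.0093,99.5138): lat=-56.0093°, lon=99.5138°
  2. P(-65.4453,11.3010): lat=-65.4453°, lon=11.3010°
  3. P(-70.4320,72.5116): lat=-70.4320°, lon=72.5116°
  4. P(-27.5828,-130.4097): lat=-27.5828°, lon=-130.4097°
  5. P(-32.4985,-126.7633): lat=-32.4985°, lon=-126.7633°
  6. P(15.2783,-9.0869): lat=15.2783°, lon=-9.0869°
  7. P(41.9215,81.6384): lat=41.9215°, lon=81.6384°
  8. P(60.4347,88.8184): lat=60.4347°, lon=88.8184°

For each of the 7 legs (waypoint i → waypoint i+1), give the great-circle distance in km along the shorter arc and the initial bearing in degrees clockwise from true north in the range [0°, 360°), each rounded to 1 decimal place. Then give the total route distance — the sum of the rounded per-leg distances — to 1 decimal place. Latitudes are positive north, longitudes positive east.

Leg 1: dist=4493.7 km, bearing=219.8°
Leg 2: dist=2498.9 km, bearing=129.8°
Leg 3: dist=8965.3 km, bearing=159.5°
Leg 4: dist=649.5 km, bearing=148.2°
Leg 5: dist=13487.6 km, bearing=91.2°
Leg 6: dist=8938.8 km, bearing=49.0°
Leg 7: dist=2115.6 km, bearing=10.9°
Total: 41149.4 km

Leg 1: φ1=-0.9775467, φ2=-1.1422360, Δφ=-0.1646893, Δλ=-1.5396038 rad; a=sin²(Δφ/2)+cosφ1·cosφ2·sin²(Δλ/2)=0.1193041797; c=2·atan2(√a, √(1-a))=0.705339284; dist=6371·c=4493.717 ≈ 4493.7 km; running total=4493.7 km
Leg 1 bearing: y=sinΔλ·cosφ2=-0.41535964, x=cosφ1·sinφ2-sinφ1·cosφ2·cosΔλ=-0.49775409; θ=atan2(y, x)=-140.1561° <0 so +360° → 219.8439° ≈ 219.8°
Leg 2: φ1=-1.1422360, φ2=-1.2292703, Δφ=-0.0870343, Δλ=1.0683265 rad; a=sin²(Δφ/2)+cosφ1·cosφ2·sin²(Δλ/2)=0.0379691601; c=2·atan2(√a, √(1-a))=0.392222834; dist=6371·c=2498.852 ≈ 2498.9 km; running total=6992.6 km
Leg 2 bearing: y=sinΔλ·cosφ2=0.29352719, x=cosφ1·sinφ2-sinφ1·cosφ2·cosΔλ=-0.24485057; θ=atan2(y, x)=129.8337° ≈ 129.8°
Leg 3: φ1=-1.2292703, φ2=-0.4814107, Δφ=0.7478596, Δλ=-3.5416448 rad; a=sin²(Δφ/2)+cosφ1·cosφ2·sin²(Δλ/2)=0.4185656770; c=2·atan2(√a, √(1-a))=1.407198900; dist=6371·c=8965.264 ≈ 8965.3 km; running total=15957.9 km
Leg 3 bearing: y=sinΔλ·cosφ2=0.34520065, x=cosφ1·sinφ2-sinφ1·cosφ2·cosΔλ=-0.92428909; θ=atan2(y, x)=159.5205° ≈ 159.5°
Leg 4: φ1=-0.4814107, φ2=-0.5672058, Δφ=-0.0857952, Δλ=0.0636417 rad; a=sin²(Δφ/2)+cosφ1·cosφ2·sin²(Δλ/2)=0.0025957579; c=2·atan2(√a, √(1-a))=0.101941298; dist=6371·c=649.468 ≈ 649.5 km; running total=16607.4 km
Leg 4 bearing: y=sinΔλ·cosφ2=0.05363952, x=cosφ1·sinφ2-sinφ1·cosφ2·cosΔλ=-0.08648053; θ=atan2(y, x)=148.1908° ≈ 148.2°
Leg 5: φ1=-0.5672058, φ2=0.2666566, Δφ=0.8338625, Δλ=2.0538406 rad; a=sin²(Δφ/2)+cosφ1·cosφ2·sin²(Δλ/2)=0.7597371261; c=2·atan2(√a, √(1-a))=2.117031883; dist=6371·c=13487.610 ≈ 13487.6 km; running total=30095.0 km
Leg 5 bearing: y=sinΔλ·cosφ2=0.85428604, x=cosφ1·sinφ2-sinφ1·cosφ2·cosΔλ=-0.01848947; θ=atan2(y, x)=91.2399° ≈ 91.2°
Leg 6: φ1=0.2666566, φ2=0.7316682, Δφ=0.4650116, Δλ=1.5834552 rad; a=sin²(Δφ/2)+cosφ1·cosφ2·sin²(Δλ/2)=0.4165166099; c=2·atan2(√a, √(1-a))=1.403043869; dist=6371·c=8938.792 ≈ 8938.8 km; running total=39033.8 km
Leg 6 bearing: y=sinΔλ·cosφ2=0.74400128, x=cosφ1·sinφ2-sinφ1·cosφ2·cosΔλ=0.64698083; θ=atan2(y, x)=48.9899° ≈ 49.0°
Leg 7: φ1=0.7316682, φ2=1.0547845, Δφ=0.3231163, Δλ=0.1253146 rad; a=sin²(Δφ/2)+cosφ1·cosφ2·sin²(Δλ/2)=0.0273141846; c=2·atan2(√a, √(1-a))=0.332063611; dist=6371·c=2115.577 ≈ 2115.6 km; running total=41149.4 km
Leg 7 bearing: y=sinΔλ·cosφ2=0.06167044, x=cosφ1·sinφ2-sinφ1·cosφ2·cosΔλ=0.32010816; θ=atan2(y, x)=10.9047° ≈ 10.9°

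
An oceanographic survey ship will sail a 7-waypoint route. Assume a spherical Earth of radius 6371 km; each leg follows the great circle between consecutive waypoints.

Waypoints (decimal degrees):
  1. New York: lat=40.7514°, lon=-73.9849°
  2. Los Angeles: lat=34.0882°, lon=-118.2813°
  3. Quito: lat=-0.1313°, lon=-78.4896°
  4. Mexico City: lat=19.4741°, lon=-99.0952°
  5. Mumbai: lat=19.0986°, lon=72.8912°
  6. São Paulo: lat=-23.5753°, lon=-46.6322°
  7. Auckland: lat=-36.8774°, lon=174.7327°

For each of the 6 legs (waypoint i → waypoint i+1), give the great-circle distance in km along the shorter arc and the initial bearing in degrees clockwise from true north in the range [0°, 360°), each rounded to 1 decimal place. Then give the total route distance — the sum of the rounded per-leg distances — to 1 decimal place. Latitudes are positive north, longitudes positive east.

Leg 1: dist=3938.8 km, bearing=273.7°
Leg 2: dist=5623.7 km, bearing=124.1°
Leg 3: dist=3130.2 km, bearing=315.3°
Leg 4: dist=15637.9 km, bearing=12.0°
Leg 5: dist=13776.3 km, bearing=253.9°
Leg 6: dist=12017.2 km, bearing=213.8°
Total: 54124.1 km

Leg 1: φ1=0.7112461, φ2=0.5949513, Δφ=-0.1162948, Δλ=-0.7731180 rad; a=sin²(Δφ/2)+cosφ1·cosφ2·sin²(Δλ/2)=0.0925484259; c=2·atan2(√a, √(1-a))=0.618234254; dist=6371·c=3938.770 ≈ 3938.8 km; running total=3938.8 km
Leg 1 bearing: y=sinΔλ·cosφ2=-0.57837338, x=cosφ1·sinφ2-sinφ1·cosφ2·cosΔλ=0.03764427; θ=atan2(y, x)=-86.2761° <0 so +360° → 273.7239° ≈ 273.7°
Leg 2: φ1=0.5949513, φ2=-0.0022916, Δφ=-0.5972429, Δλ=0.6944962 rad; a=sin²(Δφ/2)+cosφ1·cosφ2·sin²(Δλ/2)=0.1824677272; c=2·atan2(√a, √(1-a))=0.882704251; dist=6371·c=5623.709 ≈ 5623.7 km; running total=9562.5 km
Leg 2 bearing: y=sinΔλ·cosφ2=0.63999672, x=cosφ1·sinφ2-sinφ1·cosφ2·cosΔλ=-0.43254737; θ=atan2(y, x)=124.0531° ≈ 124.1°
Leg 3: φ1=-0.0022916, φ2=0.3398872, Δφ=0.3421788, Δλ=-0.3596356 rad; a=sin²(Δφ/2)+cosφ1·cosφ2·sin²(Δλ/2)=0.0591445053; c=2·atan2(√a, √(1-a))=0.491319734; dist=6371·c=3130.198 ≈ 3130.2 km; running total=12692.7 km
Leg 3 bearing: y=sinΔλ·cosφ2=-0.33179985, x=cosφ1·sinφ2-sinφ1·cosφ2·cosΔλ=0.33540214; θ=atan2(y, x)=-44.6907° <0 so +360° → 315.3093° ≈ 315.3°
Leg 4: φ1=0.3398872, φ2=0.3333335, Δφ=-0.0065537, Δλ=3.0017289 rad; a=sin²(Δφ/2)+cosφ1·cosφ2·sin²(Δλ/2)=0.8865590161; c=2·atan2(√a, √(1-a))=2.454538856; dist=6371·c=15637.867 ≈ 15637.9 km; running total=28330.6 km
Leg 4 bearing: y=sinΔλ·cosφ2=0.13173470, x=cosφ1·sinφ2-sinφ1·cosφ2·cosΔλ=0.62043088; θ=atan2(y, x)=11.9875° ≈ 12.0°
Leg 5: φ1=0.3333335, φ2=-0.4114666, Δφ=-0.7448001, Δλ=-2.0860769 rad; a=sin²(Δφ/2)+cosφ1·cosφ2·sin²(Δλ/2)=0.7788259900; c=2·atan2(√a, √(1-a))=2.162350745; dist=6371·c=13776.337 ≈ 13776.3 km; running total=42106.9 km
Leg 5 bearing: y=sinΔλ·cosφ2=-0.79752727, x=cosφ1·sinφ2-sinφ1·cosφ2·cosΔλ=-0.23016195; θ=atan2(y, x)=-106.0978° <0 so +360° → 253.9022° ≈ 253.9°
Leg 6: φ1=-0.4114666, φ2=-0.6436320, Δφ=-0.2321654, Δλ=3.8635464 rad; a=sin²(Δφ/2)+cosφ1·cosφ2·sin²(Δλ/2)=0.6551156061; c=2·atan2(√a, √(1-a))=1.886232562; dist=6371·c=12017.188 ≈ 12017.2 km; running total=54124.1 km
Leg 6 bearing: y=sinΔλ·cosφ2=-0.52862985, x=cosφ1·sinφ2-sinφ1·cosφ2·cosΔλ=-0.79013105; θ=atan2(y, x)=-146.2159° <0 so +360° → 213.7841° ≈ 213.8°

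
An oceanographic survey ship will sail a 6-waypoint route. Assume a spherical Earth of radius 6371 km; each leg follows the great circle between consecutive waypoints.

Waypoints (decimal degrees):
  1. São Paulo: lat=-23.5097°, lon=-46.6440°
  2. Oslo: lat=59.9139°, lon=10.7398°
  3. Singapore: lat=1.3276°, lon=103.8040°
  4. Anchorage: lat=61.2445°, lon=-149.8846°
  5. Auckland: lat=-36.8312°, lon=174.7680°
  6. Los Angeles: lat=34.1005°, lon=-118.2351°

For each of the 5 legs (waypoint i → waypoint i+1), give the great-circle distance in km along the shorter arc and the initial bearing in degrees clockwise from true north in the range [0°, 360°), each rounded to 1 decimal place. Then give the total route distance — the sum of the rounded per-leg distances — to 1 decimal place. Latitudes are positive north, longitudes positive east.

Leg 1: dist=10629.0 km, bearing=25.1°
Leg 2: dist=10050.5 km, bearing=86.7°
Leg 3: dist=10740.3 km, bearing=27.7°
Leg 4: dist=11365.0 km, bearing=208.3°
Leg 5: dist=10499.1 km, bearing=49.9°
Total: 53283.9 km

Leg 1: φ1=-0.4103217, φ2=1.0456948, Δφ=1.4560165, Δλ=1.0015362 rad; a=sin²(Δφ/2)+cosφ1·cosφ2·sin²(Δλ/2)=0.5486922993; c=2·atan2(√a, √(1-a))=1.668335515; dist=6371·c=10628.966 ≈ 10629.0 km; running total=10629.0 km
Leg 1 bearing: y=sinΔλ·cosφ2=0.42224571, x=cosφ1·sinφ2-sinφ1·cosφ2·cosΔλ=0.90123515; θ=atan2(y, x)=25.1040° ≈ 25.1°
Leg 2: φ1=1.0456948, φ2=0.0231710, Δφ=-1.0225238, Δλ=1.6242767 rad; a=sin²(Δφ/2)+cosφ1·cosφ2·sin²(Δλ/2)=0.5033711734; c=2·atan2(√a, √(1-a))=1.577538725; dist=6371·c=10050.499 ≈ 10050.5 km; running total=20679.5 km
Leg 2 bearing: y=sinΔλ·cosφ2=0.99830221, x=cosφ1·sinφ2-sinφ1·cosφ2·cosΔλ=0.05785526; θ=atan2(y, x)=86.6832° ≈ 86.7°
Leg 3: φ1=0.0231710, φ2=1.0689182, Δφ=1.0457472, Δλ=-4.4277013 rad; a=sin²(Δφ/2)+cosφ1·cosφ2·sin²(Δλ/2)=0.5573825067; c=2·atan2(√a, √(1-a))=1.685814774; dist=6371·c=10740.326 ≈ 10740.3 km; running total=31419.8 km
Leg 3 bearing: y=sinΔλ·cosφ2=0.46170947, x=cosφ1·sinφ2-sinφ1·cosφ2·cosΔλ=0.87957567; θ=atan2(y, x)=27.6960° ≈ 27.7°
Leg 4: φ1=1.0689182, φ2=-0.6428257, Δφ=-1.7117439, Δλ=5.6662568 rad; a=sin²(Δφ/2)+cosφ1·cosφ2·sin²(Δλ/2)=0.6057311645; c=2·atan2(√a, √(1-a))=1.783867208; dist=6371·c=11365.018 ≈ 11365.0 km; running total=42784.8 km
Leg 4 bearing: y=sinΔλ·cosφ2=-0.46306042, x=cosφ1·sinφ2-sinφ1·cosφ2·cosΔλ=-0.86073151; θ=atan2(y, x)=-151.7204° <0 so +360° → 208.2796° ≈ 208.3°
Leg 5: φ1=-0.6428257, φ2=0.5951660, Δφ=1.2379917, Δλ=-5.1138688 rad; a=sin²(Δφ/2)+cosφ1·cosφ2·sin²(Δλ/2)=0.5385415164; c=2·atan2(√a, √(1-a))=1.647955900; dist=6371·c=10499.127 ≈ 10499.1 km; running total=53283.9 km
Leg 5 bearing: y=sinΔλ·cosφ2=0.76221155, x=cosφ1·sinφ2-sinφ1·cosφ2·cosΔλ=0.64272215; θ=atan2(y, x)=49.8613° ≈ 49.9°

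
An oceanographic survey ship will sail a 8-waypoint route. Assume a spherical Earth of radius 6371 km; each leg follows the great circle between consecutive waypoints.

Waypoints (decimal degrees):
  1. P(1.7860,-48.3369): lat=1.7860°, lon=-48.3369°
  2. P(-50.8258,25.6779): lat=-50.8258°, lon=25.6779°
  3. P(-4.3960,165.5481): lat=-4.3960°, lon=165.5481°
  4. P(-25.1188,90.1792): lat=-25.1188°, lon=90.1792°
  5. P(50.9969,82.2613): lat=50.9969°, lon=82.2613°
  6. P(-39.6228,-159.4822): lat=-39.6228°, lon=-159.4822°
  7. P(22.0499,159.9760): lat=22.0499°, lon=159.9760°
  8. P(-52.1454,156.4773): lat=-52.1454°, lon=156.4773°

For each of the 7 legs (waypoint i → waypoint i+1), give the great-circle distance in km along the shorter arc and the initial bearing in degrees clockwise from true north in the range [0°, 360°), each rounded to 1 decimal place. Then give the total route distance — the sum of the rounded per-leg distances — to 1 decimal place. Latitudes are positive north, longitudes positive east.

Leg 1: φ1=0.0311716, φ2=-0.8870776, Δφ=-0.9182491, Δλ=1.2918020 rad; a=sin²(Δφ/2)+cosφ1·cosφ2·sin²(Δλ/2)=0.4251439390; c=2·atan2(√a, √(1-a))=1.420519220; dist=6371·c=9050.128 ≈ 9050.1 km; running total=9050.1 km
Leg 1 bearing: y=sinΔλ·cosφ2=0.60725502, x=cosφ1·sinφ2-sinφ1·cosφ2·cosΔλ=-0.78027407; θ=atan2(y, x)=142.1079° ≈ 142.1°
Leg 2: φ1=-0.8870776, φ2=-0.0767247, Δφ=0.8103529, Δλ=2.4411955 rad; a=sin²(Δφ/2)+cosφ1·cosφ2·sin²(Δλ/2)=0.7110661842; c=2·atan2(√a, √(1-a))=2.006592583; dist=6371·c=12784.001 ≈ 12784.0 km; running total=21834.1 km
Leg 2 bearing: y=sinΔλ·cosφ2=0.64262527, x=cosφ1·sinφ2-sinφ1·cosφ2·cosΔλ=-0.63940365; θ=atan2(y, x)=134.8560° ≈ 134.9°
Leg 3: φ1=-0.0767247, φ2=-0.4384058, Δφ=-0.3616811, Δλ=-1.3154355 rad; a=sin²(Δφ/2)+cosφ1·cosφ2·sin²(Δλ/2)=0.3697144037; c=2·atan2(√a, √(1-a))=1.307182540; dist=6371·c=8328.060 ≈ 8328.1 km; running total=30162.2 km
Leg 3 bearing: y=sinΔλ·cosφ2=-0.87606848, x=cosφ1·sinφ2-sinφ1·cosφ2·cosΔλ=-0.40571748; θ=atan2(y, x)=-114.8494° <0 so +360° → 245.1506° ≈ 245.2°
Leg 4: φ1=-0.4384058, φ2=0.8900638, Δφ=1.3284696, Δλ=-0.1381934 rad; a=sin²(Δφ/2)+cosφ1·cosφ2·sin²(Δλ/2)=0.3827352874; c=2·atan2(√a, √(1-a))=1.334061863; dist=6371·c=8499.308 ≈ 8499.3 km; running total=38661.5 km
Leg 4 bearing: y=sinΔλ·cosφ2=-0.08669719, x=cosφ1·sinφ2-sinφ1·cosφ2·cosΔλ=0.96823527; θ=atan2(y, x)=-5.1167° <0 so +360° → 354.8833° ≈ 354.9°
Leg 5: φ1=0.8900638, φ2=-0.6915483, Δφ=-1.5816121, Δλ=-4.2192200 rad; a=sin²(Δφ/2)+cosφ1·cosφ2·sin²(Δλ/2)=0.8625443853; c=2·atan2(√a, √(1-a))=2.381959617; dist=6371·c=15175.465 ≈ 15175.5 km; running total=53837.0 km
Leg 5 bearing: y=sinΔλ·cosφ2=0.67847312, x=cosφ1·sinφ2-sinφ1·cosφ2·cosΔλ=-0.11798517; θ=atan2(y, x)=99.8650° ≈ 99.9°
Leg 6: φ1=-0.6915483, φ2=0.3848434, Δφ=1.0763917, Δλ=5.5755974 rad; a=sin²(Δφ/2)+cosφ1·cosφ2·sin²(Δλ/2)=0.3484409228; c=2·atan2(√a, √(1-a))=1.262833271; dist=6371·c=8045.511 ≈ 8045.5 km; running total=61882.5 km
Leg 6 bearing: y=sinΔλ·cosφ2=-0.60245965, x=cosφ1·sinφ2-sinφ1·cosφ2·cosΔλ=0.73835070; θ=atan2(y, x)=-39.2128° <0 so +360° → 320.7872° ≈ 320.8°
Leg 7: φ1=0.3848434, φ2=-0.9101089, Δφ=-1.2949523, Δλ=-0.0610638 rad; a=sin²(Δφ/2)+cosφ1·cosφ2·sin²(Δλ/2)=0.3643504575; c=2·atan2(√a, √(1-a))=1.296053846; dist=6371·c=8257.159 ≈ 8257.2 km; running total=70139.7 km
Leg 7 bearing: y=sinΔλ·cosφ2=-0.03744913, x=cosφ1·sinφ2-sinφ1·cosφ2·cosΔλ=-0.96176628; θ=atan2(y, x)=-177.7702° <0 so +360° → 182.2298° ≈ 182.2°

Leg 1: dist=9050.1 km, bearing=142.1°
Leg 2: dist=12784.0 km, bearing=134.9°
Leg 3: dist=8328.1 km, bearing=245.2°
Leg 4: dist=8499.3 km, bearing=354.9°
Leg 5: dist=15175.5 km, bearing=99.9°
Leg 6: dist=8045.5 km, bearing=320.8°
Leg 7: dist=8257.2 km, bearing=182.2°
Total: 70139.7 km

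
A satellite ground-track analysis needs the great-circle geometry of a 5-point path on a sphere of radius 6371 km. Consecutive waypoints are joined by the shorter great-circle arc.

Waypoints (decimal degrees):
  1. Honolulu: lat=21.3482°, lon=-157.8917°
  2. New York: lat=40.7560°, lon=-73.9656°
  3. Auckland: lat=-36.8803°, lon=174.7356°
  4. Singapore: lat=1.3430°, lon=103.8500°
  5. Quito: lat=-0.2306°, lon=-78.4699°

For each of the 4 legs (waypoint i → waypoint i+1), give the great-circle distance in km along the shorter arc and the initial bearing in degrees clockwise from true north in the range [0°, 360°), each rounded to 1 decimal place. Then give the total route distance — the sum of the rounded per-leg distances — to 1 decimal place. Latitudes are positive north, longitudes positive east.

Leg 1: dist=7984.0 km, bearing=52.5°
Leg 2: dist=14202.5 km, bearing=250.4°
Leg 3: dist=8412.3 km, bearing=282.8°
Leg 4: dist=19729.0 km, bearing=64.4°
Total: 50327.8 km

Leg 1: φ1=0.3725964, φ2=0.7113264, Δφ=0.3387300, Δλ=1.4647868 rad; a=sin²(Δφ/2)+cosφ1·cosφ2·sin²(Δλ/2)=0.3438459081; c=2·atan2(√a, √(1-a))=1.253174545; dist=6371·c=7983.975 ≈ 7984.0 km; running total=7984.0 km
Leg 1 bearing: y=sinΔλ·cosφ2=0.75324422, x=cosφ1·sinφ2-sinφ1·cosφ2·cosΔλ=0.57886677; θ=atan2(y, x)=52.4578° ≈ 52.5°
Leg 2: φ1=0.7113264, φ2=-0.6436827, Δφ=-1.3550091, Δλ=4.3406548 rad; a=sin²(Δφ/2)+cosφ1·cosφ2·sin²(Δλ/2)=0.8059428632; c=2·atan2(√a, √(1-a))=2.229238865; dist=6371·c=14202.481 ≈ 14202.5 km; running total=22186.5 km
Leg 2 bearing: y=sinΔλ·cosφ2=-0.74525756, x=cosφ1·sinφ2-sinφ1·cosφ2·cosΔλ=-0.26492833; θ=atan2(y, x)=-109.5696° <0 so +360° → 250.4304° ≈ 250.4°
Leg 3: φ1=-0.6436827, φ2=0.0234398, Δφ=0.6671224, Δλ=-1.2371871 rad; a=sin²(Δφ/2)+cosφ1·cosφ2·sin²(Δλ/2)=0.3761046508; c=2·atan2(√a, √(1-a))=1.320397159; dist=6371·c=8412.250 ≈ 8412.3 km; running total=30598.8 km
Leg 3 bearing: y=sinΔλ·cosφ2=-0.94460709, x=cosφ1·sinφ2-sinφ1·cosφ2·cosΔλ=0.21521435; θ=atan2(y, x)=-77.1651° <0 so +360° → 282.8349° ≈ 282.8°
Leg 4: φ1=0.0234398, φ2=-0.0040247, Δφ=-0.0274645, Δλ=-3.1820825 rad; a=sin²(Δφ/2)+cosφ1·cosφ2·sin²(Δλ/2)=0.9994960810; c=2·atan2(√a, √(1-a))=3.096692602; dist=6371·c=19729.029 ≈ 19729.0 km; running total=50327.8 km
Leg 4 bearing: y=sinΔλ·cosφ2=0.04047850, x=cosφ1·sinφ2-sinφ1·cosφ2·cosΔλ=0.01939461; θ=atan2(y, x)=64.3994° ≈ 64.4°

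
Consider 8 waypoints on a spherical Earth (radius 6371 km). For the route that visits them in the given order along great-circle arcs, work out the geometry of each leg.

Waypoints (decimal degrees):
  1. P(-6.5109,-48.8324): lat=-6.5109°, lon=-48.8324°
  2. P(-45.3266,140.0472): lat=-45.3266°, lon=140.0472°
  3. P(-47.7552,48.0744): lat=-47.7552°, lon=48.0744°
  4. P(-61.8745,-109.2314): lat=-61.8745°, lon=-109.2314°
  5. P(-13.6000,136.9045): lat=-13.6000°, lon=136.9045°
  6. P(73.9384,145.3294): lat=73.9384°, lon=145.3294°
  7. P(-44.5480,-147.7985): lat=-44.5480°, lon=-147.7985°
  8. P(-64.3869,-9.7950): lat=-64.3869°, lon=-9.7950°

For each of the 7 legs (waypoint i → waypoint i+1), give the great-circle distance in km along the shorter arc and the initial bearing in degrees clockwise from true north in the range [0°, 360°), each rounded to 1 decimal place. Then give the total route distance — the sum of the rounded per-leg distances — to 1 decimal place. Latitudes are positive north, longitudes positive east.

Leg 1: dist=14183.5 km, bearing=187.9°
Leg 2: dist=6596.7 km, bearing=231.4°
Leg 3: dist=7658.1 km, bearing=191.2°
Leg 4: dist=9867.3 km, bearing=242.8°
Leg 5: dist=9752.3 km, bearing=2.3°
Leg 6: dist=14080.9 km, bearing=125.2°
Leg 7: dist=7360.6 km, bearing=161.6°
Total: 69499.4 km

Leg 1: φ1=-0.1136366, φ2=-0.7910984, Δφ=-0.6774618, Δλ=3.2965709 rad; a=sin²(Δφ/2)+cosφ1·cosφ2·sin²(Δλ/2)=0.8047609796; c=2·atan2(√a, √(1-a))=2.226253777; dist=6371·c=14183.463 ≈ 14183.5 km; running total=14183.5 km
Leg 1 bearing: y=sinΔλ·cosφ2=-0.10852408, x=cosφ1·sinφ2-sinφ1·cosφ2·cosΔλ=-0.78530599; θ=atan2(y, x)=-172.1319° <0 so +360° → 187.8681° ≈ 187.9°
Leg 2: φ1=-0.7910984, φ2=-0.8334855, Δφ=-0.0423871, Δλ=-1.6052282 rad; a=sin²(Δφ/2)+cosφ1·cosφ2·sin²(Δλ/2)=0.2449199893; c=2·atan2(√a, √(1-a))=1.035425493; dist=6371·c=6596.696 ≈ 6596.7 km; running total=20780.2 km
Leg 2 bearing: y=sinΔλ·cosφ2=-0.67190114, x=cosφ1·sinφ2-sinφ1·cosφ2·cosΔλ=-0.53692235; θ=atan2(y, x)=-128.6287° <0 so +360° → 231.3713° ≈ 231.4°
Leg 3: φ1=-0.8334855, φ2=-1.0799137, Δφ=-0.2464283, Δλ=-2.7455041 rad; a=sin²(Δφ/2)+cosφ1·cosφ2·sin²(Δλ/2)=0.3197614546; c=2·atan2(√a, √(1-a))=1.202017005; dist=6371·c=7658.050 ≈ 7658.1 km; running total=28438.3 km
Leg 3 bearing: y=sinΔλ·cosφ2=-0.18187379, x=cosφ1·sinφ2-sinφ1·cosφ2·cosΔλ=-0.91486512; θ=atan2(y, x)=-168.7563° <0 so +360° → 191.2437° ≈ 191.2°
Leg 4: φ1=-1.0799137, φ2=-0.2373648, Δφ=0.8425490, Δλ=4.2958819 rad; a=sin²(Δφ/2)+cosφ1·cosφ2·sin²(Δλ/2)=0.4889960634; c=2·atan2(√a, √(1-a))=1.548786677; dist=6371·c=9867.320 ≈ 9867.3 km; running total=38305.6 km
Leg 4 bearing: y=sinΔλ·cosφ2=-0.88886575, x=cosφ1·sinφ2-sinφ1·cosφ2·cosΔλ=-0.45763887; θ=atan2(y, x)=-117.2420° <0 so +360° → 242.7580° ≈ 242.8°
Leg 5: φ1=-0.2373648, φ2=1.2904685, Δφ=1.5278333, Δλ=0.1470422 rad; a=sin²(Δφ/2)+cosφ1·cosφ2·sin²(Δλ/2)=0.4799760492; c=2·atan2(√a, √(1-a))=1.530737712; dist=6371·c=9752.330 ≈ 9752.3 km; running total=48057.9 km
Leg 5 bearing: y=sinΔλ·cosφ2=0.04053583, x=cosφ1·sinφ2-sinφ1·cosφ2·cosΔλ=0.99837519; θ=atan2(y, x)=2.3250° ≈ 2.3°
Leg 6: φ1=1.2904685, φ2=-0.7775093, Δφ=-2.0679778, Δλ=-5.1160470 rad; a=sin²(Δφ/2)+cosφ1·cosφ2·sin²(Δλ/2)=0.7983382629; c=2·atan2(√a, √(1-a))=2.210149533; dist=6371·c=14080.863 ≈ 14080.9 km; running total=62138.8 km
Leg 6 bearing: y=sinΔλ·cosφ2=0.65538652, x=cosφ1·sinφ2-sinφ1·cosφ2·cosΔλ=-0.46308274; θ=atan2(y, x)=125.2442° ≈ 125.2°
Leg 7: φ1=-0.7775093, φ2=-1.1237634, Δφ=-0.3462541, Δλ=2.4086155 rad; a=sin²(Δφ/2)+cosφ1·cosφ2·sin²(Δλ/2)=0.2981937031; c=2·atan2(√a, √(1-a))=1.155334411; dist=6371·c=7360.636 ≈ 7360.6 km; running total=69499.4 km
Leg 7 bearing: y=sinΔλ·cosφ2=0.28924014, x=cosφ1·sinφ2-sinφ1·cosφ2·cosΔλ=-0.86800750; θ=atan2(y, x)=161.5707° ≈ 161.6°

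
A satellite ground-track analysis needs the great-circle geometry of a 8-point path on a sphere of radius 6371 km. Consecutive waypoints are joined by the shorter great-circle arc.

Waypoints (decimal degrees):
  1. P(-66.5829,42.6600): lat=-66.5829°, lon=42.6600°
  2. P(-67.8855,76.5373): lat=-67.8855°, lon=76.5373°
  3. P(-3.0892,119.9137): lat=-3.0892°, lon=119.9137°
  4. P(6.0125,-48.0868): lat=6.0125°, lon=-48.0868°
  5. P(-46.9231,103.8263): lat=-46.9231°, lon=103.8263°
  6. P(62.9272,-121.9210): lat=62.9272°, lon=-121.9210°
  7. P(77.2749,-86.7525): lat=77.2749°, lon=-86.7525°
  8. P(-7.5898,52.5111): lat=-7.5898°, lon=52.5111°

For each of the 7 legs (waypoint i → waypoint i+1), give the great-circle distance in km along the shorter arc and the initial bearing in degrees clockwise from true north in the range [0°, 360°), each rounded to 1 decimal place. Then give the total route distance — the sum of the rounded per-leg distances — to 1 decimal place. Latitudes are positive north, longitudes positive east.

Leg 1: φ1=-1.1620908, φ2=-1.1848255, Δφ=-0.0227347, Δλ=0.5912704 rad; a=sin²(Δφ/2)+cosφ1·cosφ2·sin²(Δλ/2)=0.0128288626; c=2·atan2(√a, √(1-a))=0.227016308; dist=6371·c=1446.321 ≈ 1446.3 km; running total=1446.3 km
Leg 1 bearing: y=sinΔλ·cosφ2=0.20984420, x=cosφ1·sinφ2-sinφ1·cosφ2·cosΔλ=-0.08137900; θ=atan2(y, x)=111.1966° ≈ 111.2°
Leg 2: φ1=-1.1848255, φ2=-0.0539167, Δφ=1.1309088, Δλ=0.7570610 rad; a=sin²(Δφ/2)+cosφ1·cosφ2·sin²(Δλ/2)=0.3384198444; c=2·atan2(√a, √(1-a))=1.241729241; dist=6371·c=7911.057 ≈ 7911.1 km; running total=9357.4 km
Leg 2 bearing: y=sinΔλ·cosφ2=0.68579017, x=cosφ1·sinφ2-sinφ1·cosφ2·cosΔλ=0.65211905; θ=atan2(y, x)=46.4417° ≈ 46.4°
Leg 3: φ1=-0.0539167, φ2=0.1049379, Δφ=0.1588546, Δλ=-2.9321619 rad; a=sin²(Δφ/2)+cosφ1·cosφ2·sin²(Δλ/2)=0.9884999458; c=2·atan2(√a, √(1-a))=2.926702818; dist=6371·c=18646.024 ≈ 18646.0 km; running total=28003.4 km
Leg 3 bearing: y=sinΔλ·cosφ2=-0.20675949, x=cosφ1·sinφ2-sinφ1·cosφ2·cosΔλ=0.05217014; θ=atan2(y, x)=-75.8386° <0 so +360° → 284.1614° ≈ 284.2°
Leg 4: φ1=0.1049379, φ2=-0.8189626, Δφ=-0.9239005, Δλ=2.6513838 rad; a=sin²(Δφ/2)+cosφ1·cosφ2·sin²(Δλ/2)=0.8378716969; c=2·atan2(√a, √(1-a))=2.312769051; dist=6371·c=14734.652 ≈ 14734.7 km; running total=42738.1 km
Leg 4 bearing: y=sinΔλ·cosφ2=0.32155363, x=cosφ1·sinφ2-sinφ1·cosφ2·cosΔλ=-0.66330546; θ=atan2(y, x)=154.1371° ≈ 154.1°
Leg 5: φ1=-0.8189626, φ2=1.0982868, Δφ=1.9172494, Δλ=-3.9400337 rad; a=sin²(Δφ/2)+cosφ1·cosφ2·sin²(Δλ/2)=0.9336569615; c=2·atan2(√a, √(1-a))=2.620576696; dist=6371·c=16695.694 ≈ 16695.7 km; running total=59433.8 km
Leg 5 bearing: y=sinΔλ·cosφ2=0.32598998, x=cosφ1·sinφ2-sinφ1·cosφ2·cosΔλ=0.37616099; θ=atan2(y, x)=40.9130° ≈ 40.9°
Leg 6: φ1=1.0982868, φ2=1.3487014, Δφ=0.2504146, Δλ=0.6138061 rad; a=sin²(Δφ/2)+cosφ1·cosφ2·sin²(Δλ/2)=0.0247449781; c=2·atan2(√a, √(1-a))=0.315922902; dist=6371·c=2012.745 ≈ 2012.7 km; running total=61446.5 km
Leg 6 bearing: y=sinΔλ·cosφ2=0.12687381, x=cosφ1·sinφ2-sinφ1·cosφ2·cosΔλ=0.28360834; θ=atan2(y, x)=24.1016° ≈ 24.1°
Leg 7: φ1=1.3487014, φ2=-0.1324670, Δφ=-1.4811684, Δλ=2.4306083 rad; a=sin²(Δφ/2)+cosφ1·cosφ2·sin²(Δλ/2)=0.6471395996; c=2·atan2(√a, √(1-a))=1.869497561; dist=6371·c=11910.569 ≈ 11910.6 km; running total=73357.1 km
Leg 7 bearing: y=sinΔλ·cosφ2=0.64686271, x=cosφ1·sinφ2-sinφ1·cosφ2·cosΔλ=0.70353990; θ=atan2(y, x)=42.5967° ≈ 42.6°

Leg 1: dist=1446.3 km, bearing=111.2°
Leg 2: dist=7911.1 km, bearing=46.4°
Leg 3: dist=18646.0 km, bearing=284.2°
Leg 4: dist=14734.7 km, bearing=154.1°
Leg 5: dist=16695.7 km, bearing=40.9°
Leg 6: dist=2012.7 km, bearing=24.1°
Leg 7: dist=11910.6 km, bearing=42.6°
Total: 73357.1 km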